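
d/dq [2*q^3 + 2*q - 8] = 6*q^2 + 2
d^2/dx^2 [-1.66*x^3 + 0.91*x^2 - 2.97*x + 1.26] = 1.82 - 9.96*x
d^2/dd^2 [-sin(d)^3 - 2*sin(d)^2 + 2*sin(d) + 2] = 9*sin(d)^3 + 8*sin(d)^2 - 8*sin(d) - 4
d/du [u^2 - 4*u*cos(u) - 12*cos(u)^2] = 4*u*sin(u) + 2*u + 12*sin(2*u) - 4*cos(u)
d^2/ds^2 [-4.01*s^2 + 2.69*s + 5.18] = -8.02000000000000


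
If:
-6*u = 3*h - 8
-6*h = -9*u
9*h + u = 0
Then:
No Solution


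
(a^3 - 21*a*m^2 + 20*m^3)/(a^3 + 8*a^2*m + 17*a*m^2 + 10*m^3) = (a^2 - 5*a*m + 4*m^2)/(a^2 + 3*a*m + 2*m^2)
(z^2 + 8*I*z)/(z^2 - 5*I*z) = (z + 8*I)/(z - 5*I)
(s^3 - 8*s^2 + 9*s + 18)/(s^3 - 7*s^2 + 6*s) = (s^2 - 2*s - 3)/(s*(s - 1))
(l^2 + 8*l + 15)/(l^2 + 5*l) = (l + 3)/l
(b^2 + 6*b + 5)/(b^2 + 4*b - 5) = (b + 1)/(b - 1)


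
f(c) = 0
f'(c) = 0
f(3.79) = 0.00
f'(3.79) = 0.00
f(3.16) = 0.00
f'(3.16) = 0.00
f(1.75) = 0.00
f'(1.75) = 0.00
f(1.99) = 0.00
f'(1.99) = 0.00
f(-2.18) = 0.00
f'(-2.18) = 0.00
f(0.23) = 0.00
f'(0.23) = 0.00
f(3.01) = 0.00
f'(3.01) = 0.00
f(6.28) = 0.00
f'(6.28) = 0.00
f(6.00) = 0.00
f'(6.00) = 0.00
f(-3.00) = 0.00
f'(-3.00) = 0.00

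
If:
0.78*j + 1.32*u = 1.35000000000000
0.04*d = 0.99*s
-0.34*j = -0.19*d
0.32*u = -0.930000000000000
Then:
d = 11.90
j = 6.65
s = 0.48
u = -2.91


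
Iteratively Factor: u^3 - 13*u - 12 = (u + 1)*(u^2 - u - 12) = (u - 4)*(u + 1)*(u + 3)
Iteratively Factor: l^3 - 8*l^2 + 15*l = (l - 3)*(l^2 - 5*l) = l*(l - 3)*(l - 5)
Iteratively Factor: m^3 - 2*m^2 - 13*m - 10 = (m + 2)*(m^2 - 4*m - 5) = (m + 1)*(m + 2)*(m - 5)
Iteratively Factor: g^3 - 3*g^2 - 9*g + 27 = (g - 3)*(g^2 - 9) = (g - 3)^2*(g + 3)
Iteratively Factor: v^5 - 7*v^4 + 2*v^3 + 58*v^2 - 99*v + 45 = (v - 1)*(v^4 - 6*v^3 - 4*v^2 + 54*v - 45) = (v - 5)*(v - 1)*(v^3 - v^2 - 9*v + 9) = (v - 5)*(v - 1)*(v + 3)*(v^2 - 4*v + 3) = (v - 5)*(v - 1)^2*(v + 3)*(v - 3)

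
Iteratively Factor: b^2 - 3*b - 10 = (b + 2)*(b - 5)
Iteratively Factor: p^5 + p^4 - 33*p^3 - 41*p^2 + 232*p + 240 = (p + 4)*(p^4 - 3*p^3 - 21*p^2 + 43*p + 60) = (p + 1)*(p + 4)*(p^3 - 4*p^2 - 17*p + 60) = (p + 1)*(p + 4)^2*(p^2 - 8*p + 15) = (p - 5)*(p + 1)*(p + 4)^2*(p - 3)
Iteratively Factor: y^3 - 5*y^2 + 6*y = (y)*(y^2 - 5*y + 6) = y*(y - 3)*(y - 2)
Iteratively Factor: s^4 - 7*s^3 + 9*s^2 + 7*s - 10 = (s + 1)*(s^3 - 8*s^2 + 17*s - 10) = (s - 2)*(s + 1)*(s^2 - 6*s + 5) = (s - 2)*(s - 1)*(s + 1)*(s - 5)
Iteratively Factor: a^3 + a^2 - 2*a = (a - 1)*(a^2 + 2*a) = (a - 1)*(a + 2)*(a)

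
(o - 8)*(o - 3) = o^2 - 11*o + 24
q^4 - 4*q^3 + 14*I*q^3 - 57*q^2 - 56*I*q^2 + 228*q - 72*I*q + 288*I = (q - 4)*(q + 3*I)^2*(q + 8*I)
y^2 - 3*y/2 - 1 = (y - 2)*(y + 1/2)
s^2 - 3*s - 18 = (s - 6)*(s + 3)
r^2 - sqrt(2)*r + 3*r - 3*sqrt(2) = (r + 3)*(r - sqrt(2))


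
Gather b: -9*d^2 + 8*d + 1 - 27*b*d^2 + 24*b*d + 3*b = b*(-27*d^2 + 24*d + 3) - 9*d^2 + 8*d + 1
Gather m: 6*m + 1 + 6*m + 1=12*m + 2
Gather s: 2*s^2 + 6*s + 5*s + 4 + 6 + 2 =2*s^2 + 11*s + 12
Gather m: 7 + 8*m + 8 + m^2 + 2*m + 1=m^2 + 10*m + 16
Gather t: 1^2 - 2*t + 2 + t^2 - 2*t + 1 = t^2 - 4*t + 4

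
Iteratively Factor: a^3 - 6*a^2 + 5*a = (a)*(a^2 - 6*a + 5) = a*(a - 1)*(a - 5)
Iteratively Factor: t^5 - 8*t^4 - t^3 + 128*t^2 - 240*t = (t - 3)*(t^4 - 5*t^3 - 16*t^2 + 80*t) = (t - 4)*(t - 3)*(t^3 - t^2 - 20*t) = t*(t - 4)*(t - 3)*(t^2 - t - 20) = t*(t - 4)*(t - 3)*(t + 4)*(t - 5)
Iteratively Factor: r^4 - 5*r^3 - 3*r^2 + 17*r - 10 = (r - 5)*(r^3 - 3*r + 2) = (r - 5)*(r + 2)*(r^2 - 2*r + 1) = (r - 5)*(r - 1)*(r + 2)*(r - 1)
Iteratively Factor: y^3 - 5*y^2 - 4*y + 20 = (y + 2)*(y^2 - 7*y + 10) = (y - 2)*(y + 2)*(y - 5)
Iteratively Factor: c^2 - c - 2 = (c - 2)*(c + 1)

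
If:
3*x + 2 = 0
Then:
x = -2/3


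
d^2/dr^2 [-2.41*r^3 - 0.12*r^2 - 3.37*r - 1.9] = -14.46*r - 0.24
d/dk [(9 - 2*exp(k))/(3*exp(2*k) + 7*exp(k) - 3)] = ((2*exp(k) - 9)*(6*exp(k) + 7) - 6*exp(2*k) - 14*exp(k) + 6)*exp(k)/(3*exp(2*k) + 7*exp(k) - 3)^2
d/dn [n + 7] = 1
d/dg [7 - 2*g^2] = -4*g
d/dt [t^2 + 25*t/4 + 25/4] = 2*t + 25/4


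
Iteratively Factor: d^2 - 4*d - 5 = (d + 1)*(d - 5)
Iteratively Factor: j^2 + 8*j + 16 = (j + 4)*(j + 4)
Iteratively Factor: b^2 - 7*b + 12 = (b - 3)*(b - 4)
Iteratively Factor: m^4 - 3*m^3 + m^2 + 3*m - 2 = (m - 1)*(m^3 - 2*m^2 - m + 2) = (m - 1)^2*(m^2 - m - 2) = (m - 2)*(m - 1)^2*(m + 1)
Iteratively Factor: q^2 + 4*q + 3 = (q + 3)*(q + 1)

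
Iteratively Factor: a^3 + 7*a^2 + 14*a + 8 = (a + 2)*(a^2 + 5*a + 4) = (a + 1)*(a + 2)*(a + 4)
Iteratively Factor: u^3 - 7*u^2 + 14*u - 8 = (u - 2)*(u^2 - 5*u + 4) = (u - 4)*(u - 2)*(u - 1)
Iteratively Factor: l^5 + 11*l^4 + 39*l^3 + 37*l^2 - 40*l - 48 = (l + 3)*(l^4 + 8*l^3 + 15*l^2 - 8*l - 16) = (l + 3)*(l + 4)*(l^3 + 4*l^2 - l - 4) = (l - 1)*(l + 3)*(l + 4)*(l^2 + 5*l + 4) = (l - 1)*(l + 1)*(l + 3)*(l + 4)*(l + 4)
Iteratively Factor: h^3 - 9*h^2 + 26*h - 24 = (h - 4)*(h^2 - 5*h + 6) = (h - 4)*(h - 2)*(h - 3)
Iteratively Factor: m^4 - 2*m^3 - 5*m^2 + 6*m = (m - 3)*(m^3 + m^2 - 2*m) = (m - 3)*(m + 2)*(m^2 - m) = (m - 3)*(m - 1)*(m + 2)*(m)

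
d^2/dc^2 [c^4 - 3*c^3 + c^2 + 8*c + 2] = 12*c^2 - 18*c + 2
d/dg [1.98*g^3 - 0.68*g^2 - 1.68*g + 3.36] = 5.94*g^2 - 1.36*g - 1.68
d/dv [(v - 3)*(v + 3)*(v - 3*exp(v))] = -3*v^2*exp(v) + 3*v^2 - 6*v*exp(v) + 27*exp(v) - 9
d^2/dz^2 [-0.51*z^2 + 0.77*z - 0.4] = -1.02000000000000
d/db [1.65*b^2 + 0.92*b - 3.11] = 3.3*b + 0.92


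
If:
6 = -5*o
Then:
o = -6/5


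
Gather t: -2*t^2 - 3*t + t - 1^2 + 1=-2*t^2 - 2*t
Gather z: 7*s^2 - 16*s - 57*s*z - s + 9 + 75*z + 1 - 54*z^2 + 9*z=7*s^2 - 17*s - 54*z^2 + z*(84 - 57*s) + 10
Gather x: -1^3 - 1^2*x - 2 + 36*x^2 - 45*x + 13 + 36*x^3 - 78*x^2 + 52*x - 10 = 36*x^3 - 42*x^2 + 6*x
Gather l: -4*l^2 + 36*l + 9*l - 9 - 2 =-4*l^2 + 45*l - 11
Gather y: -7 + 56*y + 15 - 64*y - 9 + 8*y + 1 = 0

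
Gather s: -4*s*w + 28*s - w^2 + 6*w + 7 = s*(28 - 4*w) - w^2 + 6*w + 7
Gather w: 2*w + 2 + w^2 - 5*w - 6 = w^2 - 3*w - 4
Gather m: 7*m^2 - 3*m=7*m^2 - 3*m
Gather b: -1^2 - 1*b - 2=-b - 3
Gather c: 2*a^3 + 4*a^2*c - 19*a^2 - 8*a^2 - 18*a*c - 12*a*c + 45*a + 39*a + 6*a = 2*a^3 - 27*a^2 + 90*a + c*(4*a^2 - 30*a)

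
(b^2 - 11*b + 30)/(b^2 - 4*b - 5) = (b - 6)/(b + 1)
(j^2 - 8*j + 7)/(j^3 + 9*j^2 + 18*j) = (j^2 - 8*j + 7)/(j*(j^2 + 9*j + 18))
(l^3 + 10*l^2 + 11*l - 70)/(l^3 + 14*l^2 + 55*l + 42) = (l^2 + 3*l - 10)/(l^2 + 7*l + 6)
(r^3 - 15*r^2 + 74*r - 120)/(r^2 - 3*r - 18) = (r^2 - 9*r + 20)/(r + 3)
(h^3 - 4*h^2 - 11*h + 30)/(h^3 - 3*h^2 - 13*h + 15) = (h - 2)/(h - 1)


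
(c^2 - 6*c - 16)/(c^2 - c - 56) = (c + 2)/(c + 7)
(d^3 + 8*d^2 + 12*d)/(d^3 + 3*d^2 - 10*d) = (d^2 + 8*d + 12)/(d^2 + 3*d - 10)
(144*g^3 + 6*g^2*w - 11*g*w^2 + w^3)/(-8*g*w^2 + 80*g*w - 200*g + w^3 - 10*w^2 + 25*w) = (-18*g^2 - 3*g*w + w^2)/(w^2 - 10*w + 25)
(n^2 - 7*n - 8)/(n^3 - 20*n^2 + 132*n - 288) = (n + 1)/(n^2 - 12*n + 36)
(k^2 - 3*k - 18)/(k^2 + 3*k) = (k - 6)/k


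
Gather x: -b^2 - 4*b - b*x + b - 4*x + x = -b^2 - 3*b + x*(-b - 3)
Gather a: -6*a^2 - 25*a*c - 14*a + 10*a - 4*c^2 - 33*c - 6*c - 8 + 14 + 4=-6*a^2 + a*(-25*c - 4) - 4*c^2 - 39*c + 10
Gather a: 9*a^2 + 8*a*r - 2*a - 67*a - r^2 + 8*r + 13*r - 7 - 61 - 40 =9*a^2 + a*(8*r - 69) - r^2 + 21*r - 108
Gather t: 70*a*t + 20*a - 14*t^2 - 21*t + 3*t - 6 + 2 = 20*a - 14*t^2 + t*(70*a - 18) - 4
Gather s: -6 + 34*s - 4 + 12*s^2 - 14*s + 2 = 12*s^2 + 20*s - 8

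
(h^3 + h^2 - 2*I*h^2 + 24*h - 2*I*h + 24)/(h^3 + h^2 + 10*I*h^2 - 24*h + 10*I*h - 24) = (h - 6*I)/(h + 6*I)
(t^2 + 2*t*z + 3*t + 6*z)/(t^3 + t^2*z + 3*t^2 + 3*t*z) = (t + 2*z)/(t*(t + z))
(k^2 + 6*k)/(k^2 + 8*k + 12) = k/(k + 2)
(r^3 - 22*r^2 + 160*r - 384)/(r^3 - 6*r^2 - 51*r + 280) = (r^2 - 14*r + 48)/(r^2 + 2*r - 35)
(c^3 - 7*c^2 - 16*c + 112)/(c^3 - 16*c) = (c - 7)/c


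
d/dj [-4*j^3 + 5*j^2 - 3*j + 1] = -12*j^2 + 10*j - 3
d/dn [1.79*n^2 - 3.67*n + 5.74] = 3.58*n - 3.67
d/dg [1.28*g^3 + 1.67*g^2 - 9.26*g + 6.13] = 3.84*g^2 + 3.34*g - 9.26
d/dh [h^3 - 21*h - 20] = 3*h^2 - 21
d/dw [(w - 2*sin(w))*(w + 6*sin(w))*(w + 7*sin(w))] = 11*w^2*cos(w) + 3*w^2 + 22*w*sin(w) + 16*w*sin(2*w) - 252*sin(w)^2*cos(w) + 16*sin(w)^2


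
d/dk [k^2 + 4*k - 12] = 2*k + 4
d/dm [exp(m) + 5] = exp(m)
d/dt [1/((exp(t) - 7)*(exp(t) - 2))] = (9 - 2*exp(t))*exp(t)/(exp(4*t) - 18*exp(3*t) + 109*exp(2*t) - 252*exp(t) + 196)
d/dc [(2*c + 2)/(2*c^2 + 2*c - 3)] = 2*(2*c^2 + 2*c - 2*(c + 1)*(2*c + 1) - 3)/(2*c^2 + 2*c - 3)^2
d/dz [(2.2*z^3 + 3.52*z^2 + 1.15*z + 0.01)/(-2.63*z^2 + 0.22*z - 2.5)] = (-5.786*z^4 + 0.968*z^3 - 12.7011*z^2 - 17.5474*z - 2.8772)/(6.9169*z^4 - 1.1572*z^3 + 13.1984*z^2 - 1.1*z + 6.25)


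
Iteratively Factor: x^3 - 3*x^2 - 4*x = (x)*(x^2 - 3*x - 4) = x*(x + 1)*(x - 4)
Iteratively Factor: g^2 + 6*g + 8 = (g + 4)*(g + 2)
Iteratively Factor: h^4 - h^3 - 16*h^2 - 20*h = (h)*(h^3 - h^2 - 16*h - 20) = h*(h + 2)*(h^2 - 3*h - 10) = h*(h - 5)*(h + 2)*(h + 2)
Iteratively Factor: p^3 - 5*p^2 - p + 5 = (p - 1)*(p^2 - 4*p - 5) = (p - 5)*(p - 1)*(p + 1)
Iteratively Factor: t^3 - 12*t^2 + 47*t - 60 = (t - 3)*(t^2 - 9*t + 20) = (t - 5)*(t - 3)*(t - 4)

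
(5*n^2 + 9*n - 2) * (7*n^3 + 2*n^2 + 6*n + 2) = 35*n^5 + 73*n^4 + 34*n^3 + 60*n^2 + 6*n - 4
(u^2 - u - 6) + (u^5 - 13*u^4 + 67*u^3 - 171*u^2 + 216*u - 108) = u^5 - 13*u^4 + 67*u^3 - 170*u^2 + 215*u - 114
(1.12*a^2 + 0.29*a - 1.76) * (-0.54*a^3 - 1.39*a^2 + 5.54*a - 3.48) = -0.6048*a^5 - 1.7134*a^4 + 6.7521*a^3 + 0.155399999999999*a^2 - 10.7596*a + 6.1248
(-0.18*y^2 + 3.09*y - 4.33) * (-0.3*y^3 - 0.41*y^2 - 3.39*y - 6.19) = 0.054*y^5 - 0.8532*y^4 + 0.6423*y^3 - 7.5856*y^2 - 4.4484*y + 26.8027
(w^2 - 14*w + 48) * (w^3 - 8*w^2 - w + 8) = w^5 - 22*w^4 + 159*w^3 - 362*w^2 - 160*w + 384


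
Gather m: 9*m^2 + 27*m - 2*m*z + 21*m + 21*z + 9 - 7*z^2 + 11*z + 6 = 9*m^2 + m*(48 - 2*z) - 7*z^2 + 32*z + 15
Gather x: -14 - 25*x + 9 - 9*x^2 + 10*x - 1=-9*x^2 - 15*x - 6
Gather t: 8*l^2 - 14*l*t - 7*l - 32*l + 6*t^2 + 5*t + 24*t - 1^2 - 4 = 8*l^2 - 39*l + 6*t^2 + t*(29 - 14*l) - 5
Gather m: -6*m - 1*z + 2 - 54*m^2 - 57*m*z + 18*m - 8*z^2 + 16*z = -54*m^2 + m*(12 - 57*z) - 8*z^2 + 15*z + 2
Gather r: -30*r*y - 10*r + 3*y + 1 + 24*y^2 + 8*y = r*(-30*y - 10) + 24*y^2 + 11*y + 1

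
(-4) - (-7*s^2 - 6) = 7*s^2 + 2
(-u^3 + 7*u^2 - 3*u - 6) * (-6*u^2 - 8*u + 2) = 6*u^5 - 34*u^4 - 40*u^3 + 74*u^2 + 42*u - 12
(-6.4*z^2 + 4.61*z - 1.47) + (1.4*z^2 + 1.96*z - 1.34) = -5.0*z^2 + 6.57*z - 2.81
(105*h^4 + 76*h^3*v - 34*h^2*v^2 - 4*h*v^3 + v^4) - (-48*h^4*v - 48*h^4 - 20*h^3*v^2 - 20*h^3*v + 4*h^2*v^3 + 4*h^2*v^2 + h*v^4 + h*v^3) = 48*h^4*v + 153*h^4 + 20*h^3*v^2 + 96*h^3*v - 4*h^2*v^3 - 38*h^2*v^2 - h*v^4 - 5*h*v^3 + v^4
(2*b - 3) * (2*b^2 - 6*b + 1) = 4*b^3 - 18*b^2 + 20*b - 3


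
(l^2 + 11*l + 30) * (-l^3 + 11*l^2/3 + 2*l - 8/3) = -l^5 - 22*l^4/3 + 37*l^3/3 + 388*l^2/3 + 92*l/3 - 80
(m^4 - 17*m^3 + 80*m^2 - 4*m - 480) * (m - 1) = m^5 - 18*m^4 + 97*m^3 - 84*m^2 - 476*m + 480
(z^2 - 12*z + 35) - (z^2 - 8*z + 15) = 20 - 4*z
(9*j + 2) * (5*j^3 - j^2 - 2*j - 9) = 45*j^4 + j^3 - 20*j^2 - 85*j - 18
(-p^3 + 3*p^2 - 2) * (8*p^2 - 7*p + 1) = -8*p^5 + 31*p^4 - 22*p^3 - 13*p^2 + 14*p - 2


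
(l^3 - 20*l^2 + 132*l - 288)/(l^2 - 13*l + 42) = (l^2 - 14*l + 48)/(l - 7)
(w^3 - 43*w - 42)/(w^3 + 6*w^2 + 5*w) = (w^2 - w - 42)/(w*(w + 5))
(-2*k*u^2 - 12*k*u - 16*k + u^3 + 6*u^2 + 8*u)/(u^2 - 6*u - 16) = (-2*k*u - 8*k + u^2 + 4*u)/(u - 8)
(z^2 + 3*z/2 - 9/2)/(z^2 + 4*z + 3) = (z - 3/2)/(z + 1)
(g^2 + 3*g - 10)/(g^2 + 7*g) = (g^2 + 3*g - 10)/(g*(g + 7))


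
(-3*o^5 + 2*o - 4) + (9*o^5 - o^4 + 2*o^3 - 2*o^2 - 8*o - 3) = 6*o^5 - o^4 + 2*o^3 - 2*o^2 - 6*o - 7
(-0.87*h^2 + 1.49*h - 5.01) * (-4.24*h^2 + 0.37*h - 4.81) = 3.6888*h^4 - 6.6395*h^3 + 25.9784*h^2 - 9.0206*h + 24.0981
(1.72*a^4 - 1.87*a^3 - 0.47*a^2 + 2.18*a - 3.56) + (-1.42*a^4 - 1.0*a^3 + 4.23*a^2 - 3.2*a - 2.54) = 0.3*a^4 - 2.87*a^3 + 3.76*a^2 - 1.02*a - 6.1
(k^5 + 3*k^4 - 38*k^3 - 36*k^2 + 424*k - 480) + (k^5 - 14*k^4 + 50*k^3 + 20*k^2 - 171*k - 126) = 2*k^5 - 11*k^4 + 12*k^3 - 16*k^2 + 253*k - 606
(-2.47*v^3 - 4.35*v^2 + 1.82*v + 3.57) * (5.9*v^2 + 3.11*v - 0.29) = -14.573*v^5 - 33.3467*v^4 - 2.0742*v^3 + 27.9847*v^2 + 10.5749*v - 1.0353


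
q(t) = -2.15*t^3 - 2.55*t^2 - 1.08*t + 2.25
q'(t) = -6.45*t^2 - 5.1*t - 1.08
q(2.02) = -28.06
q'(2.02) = -37.70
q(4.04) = -185.50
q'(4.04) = -126.96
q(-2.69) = 28.55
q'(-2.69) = -34.03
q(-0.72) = 2.51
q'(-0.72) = -0.75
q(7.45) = -1036.34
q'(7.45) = -397.07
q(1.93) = -24.79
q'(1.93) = -34.95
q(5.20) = -374.63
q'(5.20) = -202.01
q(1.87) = -22.75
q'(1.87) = -33.17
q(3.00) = -81.99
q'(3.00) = -74.43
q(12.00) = -4093.11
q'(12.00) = -991.08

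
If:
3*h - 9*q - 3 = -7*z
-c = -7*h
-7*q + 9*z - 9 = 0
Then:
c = 32*z/3 - 20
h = 32*z/21 - 20/7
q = 9*z/7 - 9/7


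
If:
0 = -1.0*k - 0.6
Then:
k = -0.60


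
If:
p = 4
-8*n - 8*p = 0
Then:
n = -4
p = 4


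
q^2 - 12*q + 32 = (q - 8)*(q - 4)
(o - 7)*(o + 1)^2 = o^3 - 5*o^2 - 13*o - 7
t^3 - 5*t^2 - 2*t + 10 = (t - 5)*(t - sqrt(2))*(t + sqrt(2))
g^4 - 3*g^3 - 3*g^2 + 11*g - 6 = (g - 3)*(g - 1)^2*(g + 2)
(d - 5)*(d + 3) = d^2 - 2*d - 15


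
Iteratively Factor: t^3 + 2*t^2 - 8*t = (t - 2)*(t^2 + 4*t) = (t - 2)*(t + 4)*(t)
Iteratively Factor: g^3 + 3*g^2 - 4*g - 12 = (g + 2)*(g^2 + g - 6) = (g - 2)*(g + 2)*(g + 3)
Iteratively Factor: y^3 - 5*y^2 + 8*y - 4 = (y - 2)*(y^2 - 3*y + 2) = (y - 2)^2*(y - 1)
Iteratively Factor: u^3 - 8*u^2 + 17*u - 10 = (u - 5)*(u^2 - 3*u + 2) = (u - 5)*(u - 1)*(u - 2)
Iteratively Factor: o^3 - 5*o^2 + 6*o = (o)*(o^2 - 5*o + 6) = o*(o - 2)*(o - 3)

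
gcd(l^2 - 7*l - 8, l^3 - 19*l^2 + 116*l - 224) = l - 8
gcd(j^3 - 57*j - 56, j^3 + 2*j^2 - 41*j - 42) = j^2 + 8*j + 7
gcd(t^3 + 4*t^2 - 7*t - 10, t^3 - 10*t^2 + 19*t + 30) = t + 1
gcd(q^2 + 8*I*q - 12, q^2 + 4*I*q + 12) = q + 6*I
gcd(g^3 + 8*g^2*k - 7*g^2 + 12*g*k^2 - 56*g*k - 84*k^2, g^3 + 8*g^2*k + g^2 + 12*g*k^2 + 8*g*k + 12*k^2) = g^2 + 8*g*k + 12*k^2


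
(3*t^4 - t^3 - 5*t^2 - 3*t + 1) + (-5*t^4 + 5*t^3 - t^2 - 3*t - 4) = -2*t^4 + 4*t^3 - 6*t^2 - 6*t - 3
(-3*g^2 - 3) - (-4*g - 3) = -3*g^2 + 4*g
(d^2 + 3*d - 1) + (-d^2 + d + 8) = 4*d + 7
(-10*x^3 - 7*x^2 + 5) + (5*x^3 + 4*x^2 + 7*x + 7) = -5*x^3 - 3*x^2 + 7*x + 12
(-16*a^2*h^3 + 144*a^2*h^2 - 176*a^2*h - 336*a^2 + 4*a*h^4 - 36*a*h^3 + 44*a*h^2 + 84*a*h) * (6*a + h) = -96*a^3*h^3 + 864*a^3*h^2 - 1056*a^3*h - 2016*a^3 + 8*a^2*h^4 - 72*a^2*h^3 + 88*a^2*h^2 + 168*a^2*h + 4*a*h^5 - 36*a*h^4 + 44*a*h^3 + 84*a*h^2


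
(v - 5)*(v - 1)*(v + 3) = v^3 - 3*v^2 - 13*v + 15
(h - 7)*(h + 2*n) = h^2 + 2*h*n - 7*h - 14*n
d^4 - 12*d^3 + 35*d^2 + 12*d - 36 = (d - 6)^2*(d - 1)*(d + 1)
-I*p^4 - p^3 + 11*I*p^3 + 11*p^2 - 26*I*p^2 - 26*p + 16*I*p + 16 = (p - 8)*(p - 2)*(p - I)*(-I*p + I)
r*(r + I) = r^2 + I*r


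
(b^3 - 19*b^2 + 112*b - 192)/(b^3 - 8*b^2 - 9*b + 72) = (b - 8)/(b + 3)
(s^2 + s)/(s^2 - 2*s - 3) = s/(s - 3)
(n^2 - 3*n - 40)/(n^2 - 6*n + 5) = (n^2 - 3*n - 40)/(n^2 - 6*n + 5)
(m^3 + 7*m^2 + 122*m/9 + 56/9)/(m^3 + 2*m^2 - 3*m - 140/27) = 3*(3*m^2 + 14*m + 8)/(9*m^2 - 3*m - 20)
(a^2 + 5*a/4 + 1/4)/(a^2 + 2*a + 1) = (a + 1/4)/(a + 1)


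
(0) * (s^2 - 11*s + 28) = 0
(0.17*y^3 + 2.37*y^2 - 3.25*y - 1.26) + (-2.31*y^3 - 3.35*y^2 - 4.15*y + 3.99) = -2.14*y^3 - 0.98*y^2 - 7.4*y + 2.73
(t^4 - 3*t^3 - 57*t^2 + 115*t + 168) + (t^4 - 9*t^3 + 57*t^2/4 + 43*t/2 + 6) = 2*t^4 - 12*t^3 - 171*t^2/4 + 273*t/2 + 174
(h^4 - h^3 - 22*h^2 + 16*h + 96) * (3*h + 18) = 3*h^5 + 15*h^4 - 84*h^3 - 348*h^2 + 576*h + 1728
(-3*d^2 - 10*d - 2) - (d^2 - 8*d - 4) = -4*d^2 - 2*d + 2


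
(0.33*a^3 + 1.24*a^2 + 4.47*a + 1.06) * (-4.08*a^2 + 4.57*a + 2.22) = -1.3464*a^5 - 3.5511*a^4 - 11.8382*a^3 + 18.8559*a^2 + 14.7676*a + 2.3532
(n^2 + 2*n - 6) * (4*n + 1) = 4*n^3 + 9*n^2 - 22*n - 6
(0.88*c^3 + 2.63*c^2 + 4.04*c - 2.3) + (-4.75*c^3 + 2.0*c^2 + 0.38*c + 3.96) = -3.87*c^3 + 4.63*c^2 + 4.42*c + 1.66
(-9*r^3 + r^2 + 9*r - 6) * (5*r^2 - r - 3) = -45*r^5 + 14*r^4 + 71*r^3 - 42*r^2 - 21*r + 18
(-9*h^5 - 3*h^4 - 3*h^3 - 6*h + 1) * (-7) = 63*h^5 + 21*h^4 + 21*h^3 + 42*h - 7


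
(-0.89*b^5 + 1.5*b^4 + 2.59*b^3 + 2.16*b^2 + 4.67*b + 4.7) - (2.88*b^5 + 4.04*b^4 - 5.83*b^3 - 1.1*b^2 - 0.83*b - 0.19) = -3.77*b^5 - 2.54*b^4 + 8.42*b^3 + 3.26*b^2 + 5.5*b + 4.89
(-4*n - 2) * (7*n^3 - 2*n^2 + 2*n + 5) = -28*n^4 - 6*n^3 - 4*n^2 - 24*n - 10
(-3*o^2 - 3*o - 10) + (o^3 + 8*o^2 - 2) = o^3 + 5*o^2 - 3*o - 12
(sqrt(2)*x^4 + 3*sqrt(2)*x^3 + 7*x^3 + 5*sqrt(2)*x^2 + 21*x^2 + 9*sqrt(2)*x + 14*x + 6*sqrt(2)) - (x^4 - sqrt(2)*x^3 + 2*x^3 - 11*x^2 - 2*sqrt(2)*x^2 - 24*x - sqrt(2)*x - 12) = -x^4 + sqrt(2)*x^4 + 5*x^3 + 4*sqrt(2)*x^3 + 7*sqrt(2)*x^2 + 32*x^2 + 10*sqrt(2)*x + 38*x + 6*sqrt(2) + 12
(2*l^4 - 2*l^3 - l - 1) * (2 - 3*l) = -6*l^5 + 10*l^4 - 4*l^3 + 3*l^2 + l - 2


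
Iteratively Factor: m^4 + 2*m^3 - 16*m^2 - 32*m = (m + 4)*(m^3 - 2*m^2 - 8*m) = m*(m + 4)*(m^2 - 2*m - 8) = m*(m + 2)*(m + 4)*(m - 4)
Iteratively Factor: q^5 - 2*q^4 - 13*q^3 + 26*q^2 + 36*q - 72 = (q - 3)*(q^4 + q^3 - 10*q^2 - 4*q + 24) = (q - 3)*(q - 2)*(q^3 + 3*q^2 - 4*q - 12) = (q - 3)*(q - 2)*(q + 2)*(q^2 + q - 6) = (q - 3)*(q - 2)^2*(q + 2)*(q + 3)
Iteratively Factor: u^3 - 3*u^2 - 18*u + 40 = (u - 2)*(u^2 - u - 20) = (u - 5)*(u - 2)*(u + 4)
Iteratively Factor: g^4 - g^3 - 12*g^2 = (g + 3)*(g^3 - 4*g^2) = g*(g + 3)*(g^2 - 4*g) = g*(g - 4)*(g + 3)*(g)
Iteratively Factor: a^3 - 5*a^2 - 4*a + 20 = (a + 2)*(a^2 - 7*a + 10) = (a - 2)*(a + 2)*(a - 5)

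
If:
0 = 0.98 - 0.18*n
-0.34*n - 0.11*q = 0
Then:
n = 5.44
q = -16.83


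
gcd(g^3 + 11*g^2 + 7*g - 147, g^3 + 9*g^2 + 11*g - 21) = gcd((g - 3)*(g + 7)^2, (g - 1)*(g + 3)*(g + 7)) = g + 7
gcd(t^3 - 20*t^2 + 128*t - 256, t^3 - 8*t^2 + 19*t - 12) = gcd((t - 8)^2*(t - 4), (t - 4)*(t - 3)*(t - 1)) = t - 4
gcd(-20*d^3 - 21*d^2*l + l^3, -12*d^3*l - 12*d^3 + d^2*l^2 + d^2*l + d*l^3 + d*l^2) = 4*d + l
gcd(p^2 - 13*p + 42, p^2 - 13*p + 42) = p^2 - 13*p + 42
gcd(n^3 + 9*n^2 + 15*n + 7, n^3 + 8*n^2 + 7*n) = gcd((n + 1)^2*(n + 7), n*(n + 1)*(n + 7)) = n^2 + 8*n + 7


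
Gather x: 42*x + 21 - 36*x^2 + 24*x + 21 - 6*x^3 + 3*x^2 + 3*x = -6*x^3 - 33*x^2 + 69*x + 42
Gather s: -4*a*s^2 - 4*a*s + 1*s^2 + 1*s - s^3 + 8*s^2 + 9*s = -s^3 + s^2*(9 - 4*a) + s*(10 - 4*a)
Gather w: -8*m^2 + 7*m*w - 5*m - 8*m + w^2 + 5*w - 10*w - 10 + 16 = -8*m^2 - 13*m + w^2 + w*(7*m - 5) + 6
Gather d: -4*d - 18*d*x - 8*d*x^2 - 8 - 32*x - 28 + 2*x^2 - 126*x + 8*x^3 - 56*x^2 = d*(-8*x^2 - 18*x - 4) + 8*x^3 - 54*x^2 - 158*x - 36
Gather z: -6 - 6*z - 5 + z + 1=-5*z - 10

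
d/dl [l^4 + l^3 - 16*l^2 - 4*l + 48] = 4*l^3 + 3*l^2 - 32*l - 4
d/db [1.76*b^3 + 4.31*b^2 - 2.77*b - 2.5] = 5.28*b^2 + 8.62*b - 2.77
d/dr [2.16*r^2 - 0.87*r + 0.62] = 4.32*r - 0.87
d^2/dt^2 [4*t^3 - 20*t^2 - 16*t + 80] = 24*t - 40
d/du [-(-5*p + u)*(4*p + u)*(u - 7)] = 20*p^2 + 2*p*u - 7*p - 3*u^2 + 14*u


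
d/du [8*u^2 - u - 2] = 16*u - 1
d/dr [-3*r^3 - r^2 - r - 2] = -9*r^2 - 2*r - 1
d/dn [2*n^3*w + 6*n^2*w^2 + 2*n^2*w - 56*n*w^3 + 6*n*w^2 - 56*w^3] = 2*w*(3*n^2 + 6*n*w + 2*n - 28*w^2 + 3*w)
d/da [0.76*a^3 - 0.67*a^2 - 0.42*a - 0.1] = 2.28*a^2 - 1.34*a - 0.42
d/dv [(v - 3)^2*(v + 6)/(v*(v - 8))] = (v^4 - 16*v^3 + 27*v^2 - 108*v + 432)/(v^2*(v^2 - 16*v + 64))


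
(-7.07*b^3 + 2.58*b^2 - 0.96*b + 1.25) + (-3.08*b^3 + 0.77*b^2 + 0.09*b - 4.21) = -10.15*b^3 + 3.35*b^2 - 0.87*b - 2.96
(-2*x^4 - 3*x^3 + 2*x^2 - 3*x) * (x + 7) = -2*x^5 - 17*x^4 - 19*x^3 + 11*x^2 - 21*x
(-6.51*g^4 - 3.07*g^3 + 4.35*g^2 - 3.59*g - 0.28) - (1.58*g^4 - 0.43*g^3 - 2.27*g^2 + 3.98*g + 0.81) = -8.09*g^4 - 2.64*g^3 + 6.62*g^2 - 7.57*g - 1.09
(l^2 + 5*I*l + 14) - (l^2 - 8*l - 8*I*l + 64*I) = 8*l + 13*I*l + 14 - 64*I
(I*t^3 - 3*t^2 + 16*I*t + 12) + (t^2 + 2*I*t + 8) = I*t^3 - 2*t^2 + 18*I*t + 20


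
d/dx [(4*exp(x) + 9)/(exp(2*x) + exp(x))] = (-4*exp(2*x) - 18*exp(x) - 9)*exp(-x)/(exp(2*x) + 2*exp(x) + 1)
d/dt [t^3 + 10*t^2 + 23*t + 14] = 3*t^2 + 20*t + 23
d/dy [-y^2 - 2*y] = -2*y - 2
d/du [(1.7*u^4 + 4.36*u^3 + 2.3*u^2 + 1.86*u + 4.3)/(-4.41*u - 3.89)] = (-22.491*u^4 - 64.9072*u^3 - 61.0242*u^2 - 17.894*u + 11.7276)/(19.4481*u^2 + 34.3098*u + 15.1321)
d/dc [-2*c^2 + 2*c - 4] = 2 - 4*c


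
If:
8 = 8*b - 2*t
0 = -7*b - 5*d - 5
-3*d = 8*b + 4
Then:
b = -5/19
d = -12/19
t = -96/19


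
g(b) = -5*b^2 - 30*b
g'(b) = -10*b - 30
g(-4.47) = 34.20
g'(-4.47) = 14.70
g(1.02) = -35.80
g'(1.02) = -40.20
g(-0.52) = 14.25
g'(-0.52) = -24.80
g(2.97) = -133.20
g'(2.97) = -59.70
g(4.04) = -202.81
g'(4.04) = -70.40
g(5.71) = -334.32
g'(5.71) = -87.10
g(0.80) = -27.20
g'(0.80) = -38.00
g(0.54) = -17.66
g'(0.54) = -35.40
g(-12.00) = -360.00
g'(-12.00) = 90.00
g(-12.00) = -360.00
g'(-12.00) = 90.00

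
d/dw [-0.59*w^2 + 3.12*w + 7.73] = 3.12 - 1.18*w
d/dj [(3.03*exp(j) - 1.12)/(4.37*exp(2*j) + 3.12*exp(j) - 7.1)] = (-13.2411*exp(2*j) + 9.7888*exp(j) - 18.0186)*exp(j)/(19.0969*exp(4*j) + 27.2688*exp(3*j) - 52.3196*exp(2*j) - 44.304*exp(j) + 50.41)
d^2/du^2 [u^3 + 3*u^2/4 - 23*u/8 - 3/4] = 6*u + 3/2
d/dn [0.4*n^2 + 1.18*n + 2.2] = 0.8*n + 1.18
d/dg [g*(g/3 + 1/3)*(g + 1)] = (g + 1)*(3*g + 1)/3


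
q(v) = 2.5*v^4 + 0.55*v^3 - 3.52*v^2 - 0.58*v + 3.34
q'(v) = 10.0*v^3 + 1.65*v^2 - 7.04*v - 0.58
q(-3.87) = 481.76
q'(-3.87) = -528.23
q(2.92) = 167.08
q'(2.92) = 241.90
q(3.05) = 200.77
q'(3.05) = 277.02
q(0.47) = 2.47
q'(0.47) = -2.49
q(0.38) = 2.69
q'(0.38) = -2.47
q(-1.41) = 5.50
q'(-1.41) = -15.41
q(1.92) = 27.12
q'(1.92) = 62.76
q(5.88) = 2978.51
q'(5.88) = 2048.05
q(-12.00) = 50393.02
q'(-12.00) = -16958.50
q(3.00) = 187.27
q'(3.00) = 263.15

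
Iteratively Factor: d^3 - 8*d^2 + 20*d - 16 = (d - 4)*(d^2 - 4*d + 4) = (d - 4)*(d - 2)*(d - 2)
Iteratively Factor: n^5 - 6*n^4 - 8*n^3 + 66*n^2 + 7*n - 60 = (n - 5)*(n^4 - n^3 - 13*n^2 + n + 12) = (n - 5)*(n + 1)*(n^3 - 2*n^2 - 11*n + 12) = (n - 5)*(n - 4)*(n + 1)*(n^2 + 2*n - 3) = (n - 5)*(n - 4)*(n - 1)*(n + 1)*(n + 3)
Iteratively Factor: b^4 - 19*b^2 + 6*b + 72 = (b + 2)*(b^3 - 2*b^2 - 15*b + 36) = (b - 3)*(b + 2)*(b^2 + b - 12) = (b - 3)^2*(b + 2)*(b + 4)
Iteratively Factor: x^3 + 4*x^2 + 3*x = (x)*(x^2 + 4*x + 3) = x*(x + 3)*(x + 1)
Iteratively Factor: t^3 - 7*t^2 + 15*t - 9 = (t - 3)*(t^2 - 4*t + 3) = (t - 3)^2*(t - 1)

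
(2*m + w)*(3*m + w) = 6*m^2 + 5*m*w + w^2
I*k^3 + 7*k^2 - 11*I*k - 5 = (k - 5*I)*(k - I)*(I*k + 1)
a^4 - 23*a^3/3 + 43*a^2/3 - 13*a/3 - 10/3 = (a - 5)*(a - 2)*(a - 1)*(a + 1/3)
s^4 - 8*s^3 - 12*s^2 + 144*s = s*(s - 6)^2*(s + 4)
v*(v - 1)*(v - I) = v^3 - v^2 - I*v^2 + I*v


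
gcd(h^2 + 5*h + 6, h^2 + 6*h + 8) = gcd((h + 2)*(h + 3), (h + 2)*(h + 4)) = h + 2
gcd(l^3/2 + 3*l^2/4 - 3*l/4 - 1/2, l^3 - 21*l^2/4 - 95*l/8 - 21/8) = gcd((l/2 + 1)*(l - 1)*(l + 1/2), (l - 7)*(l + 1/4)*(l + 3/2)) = 1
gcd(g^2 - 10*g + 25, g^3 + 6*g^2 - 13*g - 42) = 1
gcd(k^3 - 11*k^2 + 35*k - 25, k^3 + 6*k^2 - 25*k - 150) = k - 5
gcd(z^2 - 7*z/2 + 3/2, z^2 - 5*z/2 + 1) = z - 1/2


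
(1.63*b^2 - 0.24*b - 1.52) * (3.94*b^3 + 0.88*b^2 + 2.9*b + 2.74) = 6.4222*b^5 + 0.4888*b^4 - 1.473*b^3 + 2.4326*b^2 - 5.0656*b - 4.1648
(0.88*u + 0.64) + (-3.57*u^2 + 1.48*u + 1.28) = -3.57*u^2 + 2.36*u + 1.92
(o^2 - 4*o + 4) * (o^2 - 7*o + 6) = o^4 - 11*o^3 + 38*o^2 - 52*o + 24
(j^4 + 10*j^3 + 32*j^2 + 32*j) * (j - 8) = j^5 + 2*j^4 - 48*j^3 - 224*j^2 - 256*j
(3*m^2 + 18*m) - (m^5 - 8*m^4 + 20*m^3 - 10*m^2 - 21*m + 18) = -m^5 + 8*m^4 - 20*m^3 + 13*m^2 + 39*m - 18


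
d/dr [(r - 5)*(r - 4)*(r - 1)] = 3*r^2 - 20*r + 29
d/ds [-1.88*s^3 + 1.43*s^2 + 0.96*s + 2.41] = -5.64*s^2 + 2.86*s + 0.96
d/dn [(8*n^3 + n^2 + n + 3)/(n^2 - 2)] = (8*n^4 - 49*n^2 - 10*n - 2)/(n^4 - 4*n^2 + 4)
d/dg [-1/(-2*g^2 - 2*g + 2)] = (-g - 1/2)/(g^2 + g - 1)^2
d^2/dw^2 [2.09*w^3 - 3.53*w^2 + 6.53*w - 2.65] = 12.54*w - 7.06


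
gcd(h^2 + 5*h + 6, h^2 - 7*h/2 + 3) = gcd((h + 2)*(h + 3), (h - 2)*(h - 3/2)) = 1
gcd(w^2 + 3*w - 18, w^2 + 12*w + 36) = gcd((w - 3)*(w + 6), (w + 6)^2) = w + 6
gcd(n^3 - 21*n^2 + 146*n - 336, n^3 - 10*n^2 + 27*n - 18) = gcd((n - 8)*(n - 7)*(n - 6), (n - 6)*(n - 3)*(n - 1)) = n - 6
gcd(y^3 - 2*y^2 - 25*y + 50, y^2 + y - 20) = y + 5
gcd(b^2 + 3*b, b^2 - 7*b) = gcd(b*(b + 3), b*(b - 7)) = b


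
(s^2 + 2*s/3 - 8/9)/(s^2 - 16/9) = (3*s - 2)/(3*s - 4)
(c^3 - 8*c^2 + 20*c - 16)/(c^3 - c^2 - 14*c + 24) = (c^2 - 6*c + 8)/(c^2 + c - 12)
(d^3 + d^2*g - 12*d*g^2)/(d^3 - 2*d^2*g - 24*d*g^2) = (d - 3*g)/(d - 6*g)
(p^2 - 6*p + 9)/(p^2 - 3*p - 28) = (-p^2 + 6*p - 9)/(-p^2 + 3*p + 28)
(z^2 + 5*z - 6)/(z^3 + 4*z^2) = (z^2 + 5*z - 6)/(z^2*(z + 4))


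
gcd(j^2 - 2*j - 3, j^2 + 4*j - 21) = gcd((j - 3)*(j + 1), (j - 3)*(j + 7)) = j - 3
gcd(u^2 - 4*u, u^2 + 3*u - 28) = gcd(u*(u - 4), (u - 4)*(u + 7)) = u - 4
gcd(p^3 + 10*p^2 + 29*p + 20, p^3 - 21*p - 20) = p^2 + 5*p + 4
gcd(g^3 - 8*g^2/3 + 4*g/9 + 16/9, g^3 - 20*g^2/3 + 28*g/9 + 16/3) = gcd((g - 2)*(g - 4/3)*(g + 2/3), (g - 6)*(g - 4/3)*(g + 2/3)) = g^2 - 2*g/3 - 8/9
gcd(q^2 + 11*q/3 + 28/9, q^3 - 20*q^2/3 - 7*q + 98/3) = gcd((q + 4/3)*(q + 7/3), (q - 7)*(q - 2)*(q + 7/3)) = q + 7/3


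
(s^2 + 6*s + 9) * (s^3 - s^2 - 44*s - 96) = s^5 + 5*s^4 - 41*s^3 - 369*s^2 - 972*s - 864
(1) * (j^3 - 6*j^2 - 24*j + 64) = j^3 - 6*j^2 - 24*j + 64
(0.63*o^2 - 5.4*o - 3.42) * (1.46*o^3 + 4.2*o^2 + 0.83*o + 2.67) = 0.9198*o^5 - 5.238*o^4 - 27.1503*o^3 - 17.1639*o^2 - 17.2566*o - 9.1314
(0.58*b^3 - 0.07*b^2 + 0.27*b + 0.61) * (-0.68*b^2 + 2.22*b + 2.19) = -0.3944*b^5 + 1.3352*b^4 + 0.9312*b^3 + 0.0313000000000001*b^2 + 1.9455*b + 1.3359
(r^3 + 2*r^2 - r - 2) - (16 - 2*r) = r^3 + 2*r^2 + r - 18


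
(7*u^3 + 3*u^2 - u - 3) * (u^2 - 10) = 7*u^5 + 3*u^4 - 71*u^3 - 33*u^2 + 10*u + 30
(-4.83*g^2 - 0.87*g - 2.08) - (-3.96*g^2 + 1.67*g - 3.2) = -0.87*g^2 - 2.54*g + 1.12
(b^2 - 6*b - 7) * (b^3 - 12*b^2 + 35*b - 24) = b^5 - 18*b^4 + 100*b^3 - 150*b^2 - 101*b + 168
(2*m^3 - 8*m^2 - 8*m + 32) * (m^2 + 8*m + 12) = 2*m^5 + 8*m^4 - 48*m^3 - 128*m^2 + 160*m + 384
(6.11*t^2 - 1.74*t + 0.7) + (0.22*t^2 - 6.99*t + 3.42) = 6.33*t^2 - 8.73*t + 4.12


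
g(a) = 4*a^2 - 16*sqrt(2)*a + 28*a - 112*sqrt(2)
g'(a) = 8*a - 16*sqrt(2) + 28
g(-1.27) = -158.76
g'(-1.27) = -4.79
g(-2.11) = -151.92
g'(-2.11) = -11.51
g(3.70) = -83.75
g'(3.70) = 34.97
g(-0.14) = -159.07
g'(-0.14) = 4.25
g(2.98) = -106.86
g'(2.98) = 29.21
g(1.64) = -138.82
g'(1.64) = 18.49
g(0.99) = -149.15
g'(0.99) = 13.29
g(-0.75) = -160.17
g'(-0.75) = -0.63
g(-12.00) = 353.14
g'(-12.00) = -90.63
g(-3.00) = -138.51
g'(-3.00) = -18.63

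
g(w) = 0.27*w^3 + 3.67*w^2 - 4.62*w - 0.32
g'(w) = 0.81*w^2 + 7.34*w - 4.62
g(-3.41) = 47.40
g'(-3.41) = -20.23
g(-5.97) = 100.61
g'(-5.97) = -19.57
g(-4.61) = 72.52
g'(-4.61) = -21.24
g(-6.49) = 110.44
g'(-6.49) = -18.14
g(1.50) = 1.92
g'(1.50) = 8.21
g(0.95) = -1.17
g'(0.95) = 3.08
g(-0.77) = 5.29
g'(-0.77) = -9.79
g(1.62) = 2.98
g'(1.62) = 9.40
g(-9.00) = 141.70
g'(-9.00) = -5.07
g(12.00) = 939.28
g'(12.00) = 200.10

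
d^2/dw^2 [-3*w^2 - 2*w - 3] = -6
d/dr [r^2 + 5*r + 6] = 2*r + 5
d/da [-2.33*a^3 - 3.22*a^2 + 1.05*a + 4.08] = -6.99*a^2 - 6.44*a + 1.05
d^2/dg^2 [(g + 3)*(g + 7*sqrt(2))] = 2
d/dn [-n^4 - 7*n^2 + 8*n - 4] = -4*n^3 - 14*n + 8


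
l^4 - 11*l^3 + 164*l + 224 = (l - 8)*(l - 7)*(l + 2)^2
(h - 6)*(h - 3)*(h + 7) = h^3 - 2*h^2 - 45*h + 126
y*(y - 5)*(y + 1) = y^3 - 4*y^2 - 5*y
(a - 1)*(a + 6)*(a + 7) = a^3 + 12*a^2 + 29*a - 42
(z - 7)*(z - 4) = z^2 - 11*z + 28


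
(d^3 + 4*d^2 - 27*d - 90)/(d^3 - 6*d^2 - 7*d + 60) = (d + 6)/(d - 4)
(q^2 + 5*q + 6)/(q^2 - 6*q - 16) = (q + 3)/(q - 8)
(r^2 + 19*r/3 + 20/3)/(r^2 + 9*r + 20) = (r + 4/3)/(r + 4)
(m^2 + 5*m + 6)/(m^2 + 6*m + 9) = (m + 2)/(m + 3)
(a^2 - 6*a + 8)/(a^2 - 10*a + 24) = (a - 2)/(a - 6)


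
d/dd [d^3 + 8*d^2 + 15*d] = 3*d^2 + 16*d + 15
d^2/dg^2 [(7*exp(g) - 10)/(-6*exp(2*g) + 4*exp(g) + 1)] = (-252*exp(4*g) + 1272*exp(3*g) - 972*exp(2*g) + 428*exp(g) - 47)*exp(g)/(216*exp(6*g) - 432*exp(5*g) + 180*exp(4*g) + 80*exp(3*g) - 30*exp(2*g) - 12*exp(g) - 1)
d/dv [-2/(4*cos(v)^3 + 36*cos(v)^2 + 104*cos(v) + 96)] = (3*sin(v)^2 - 18*cos(v) - 29)*sin(v)/(2*(cos(v)^3 + 9*cos(v)^2 + 26*cos(v) + 24)^2)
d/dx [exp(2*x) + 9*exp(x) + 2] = (2*exp(x) + 9)*exp(x)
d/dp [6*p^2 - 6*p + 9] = 12*p - 6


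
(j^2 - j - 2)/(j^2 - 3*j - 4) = (j - 2)/(j - 4)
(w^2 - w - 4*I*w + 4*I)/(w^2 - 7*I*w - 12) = (w - 1)/(w - 3*I)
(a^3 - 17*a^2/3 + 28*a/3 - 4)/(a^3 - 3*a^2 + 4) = (a^2 - 11*a/3 + 2)/(a^2 - a - 2)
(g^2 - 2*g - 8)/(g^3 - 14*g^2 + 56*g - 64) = (g + 2)/(g^2 - 10*g + 16)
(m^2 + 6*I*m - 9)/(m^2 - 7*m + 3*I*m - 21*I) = (m + 3*I)/(m - 7)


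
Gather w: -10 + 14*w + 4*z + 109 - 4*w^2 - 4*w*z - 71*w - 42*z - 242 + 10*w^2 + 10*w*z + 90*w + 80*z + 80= 6*w^2 + w*(6*z + 33) + 42*z - 63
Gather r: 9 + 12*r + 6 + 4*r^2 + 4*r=4*r^2 + 16*r + 15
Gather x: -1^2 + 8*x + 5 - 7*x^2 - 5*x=-7*x^2 + 3*x + 4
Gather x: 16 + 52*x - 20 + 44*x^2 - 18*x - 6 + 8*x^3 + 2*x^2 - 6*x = 8*x^3 + 46*x^2 + 28*x - 10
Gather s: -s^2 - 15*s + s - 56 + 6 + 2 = -s^2 - 14*s - 48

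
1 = 1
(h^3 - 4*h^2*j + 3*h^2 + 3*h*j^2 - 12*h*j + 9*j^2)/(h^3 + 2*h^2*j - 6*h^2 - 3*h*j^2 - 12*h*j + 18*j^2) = (h^2 - 3*h*j + 3*h - 9*j)/(h^2 + 3*h*j - 6*h - 18*j)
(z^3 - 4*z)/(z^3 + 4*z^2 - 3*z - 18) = z*(z + 2)/(z^2 + 6*z + 9)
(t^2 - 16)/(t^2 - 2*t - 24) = (t - 4)/(t - 6)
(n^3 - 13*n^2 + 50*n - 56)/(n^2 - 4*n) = n - 9 + 14/n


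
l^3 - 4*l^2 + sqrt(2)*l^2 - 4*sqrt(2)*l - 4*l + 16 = (l - 4)*(l - sqrt(2))*(l + 2*sqrt(2))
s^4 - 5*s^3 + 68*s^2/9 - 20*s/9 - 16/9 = (s - 2)^2*(s - 4/3)*(s + 1/3)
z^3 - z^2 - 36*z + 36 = (z - 6)*(z - 1)*(z + 6)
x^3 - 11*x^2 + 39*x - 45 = (x - 5)*(x - 3)^2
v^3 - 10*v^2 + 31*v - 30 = (v - 5)*(v - 3)*(v - 2)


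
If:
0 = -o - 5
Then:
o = -5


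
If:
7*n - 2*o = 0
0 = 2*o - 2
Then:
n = 2/7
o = 1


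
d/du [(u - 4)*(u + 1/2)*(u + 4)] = 3*u^2 + u - 16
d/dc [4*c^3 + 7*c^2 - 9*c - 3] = 12*c^2 + 14*c - 9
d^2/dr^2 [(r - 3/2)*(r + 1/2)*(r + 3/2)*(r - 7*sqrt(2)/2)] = 12*r^2 - 21*sqrt(2)*r + 3*r - 7*sqrt(2)/2 - 9/2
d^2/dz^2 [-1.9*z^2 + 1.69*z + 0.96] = -3.80000000000000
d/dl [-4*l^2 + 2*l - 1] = 2 - 8*l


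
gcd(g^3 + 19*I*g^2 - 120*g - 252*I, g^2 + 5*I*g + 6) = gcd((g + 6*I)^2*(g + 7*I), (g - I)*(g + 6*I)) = g + 6*I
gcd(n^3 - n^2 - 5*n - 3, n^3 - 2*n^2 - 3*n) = n^2 - 2*n - 3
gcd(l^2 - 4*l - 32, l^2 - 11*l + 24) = l - 8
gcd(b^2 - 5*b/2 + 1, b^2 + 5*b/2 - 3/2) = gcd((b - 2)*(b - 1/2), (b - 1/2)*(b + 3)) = b - 1/2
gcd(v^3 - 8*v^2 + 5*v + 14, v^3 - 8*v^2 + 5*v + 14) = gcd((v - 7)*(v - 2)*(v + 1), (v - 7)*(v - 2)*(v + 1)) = v^3 - 8*v^2 + 5*v + 14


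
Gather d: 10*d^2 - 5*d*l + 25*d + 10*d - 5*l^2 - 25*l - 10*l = 10*d^2 + d*(35 - 5*l) - 5*l^2 - 35*l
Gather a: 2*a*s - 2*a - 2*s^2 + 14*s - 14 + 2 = a*(2*s - 2) - 2*s^2 + 14*s - 12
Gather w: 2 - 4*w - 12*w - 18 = -16*w - 16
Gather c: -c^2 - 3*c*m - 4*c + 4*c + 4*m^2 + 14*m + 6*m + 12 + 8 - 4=-c^2 - 3*c*m + 4*m^2 + 20*m + 16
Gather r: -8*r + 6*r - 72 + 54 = -2*r - 18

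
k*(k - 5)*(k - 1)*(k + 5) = k^4 - k^3 - 25*k^2 + 25*k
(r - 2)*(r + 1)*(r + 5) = r^3 + 4*r^2 - 7*r - 10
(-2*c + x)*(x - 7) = -2*c*x + 14*c + x^2 - 7*x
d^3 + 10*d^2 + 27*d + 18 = (d + 1)*(d + 3)*(d + 6)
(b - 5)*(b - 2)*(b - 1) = b^3 - 8*b^2 + 17*b - 10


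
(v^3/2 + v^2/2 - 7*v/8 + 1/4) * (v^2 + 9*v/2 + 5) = v^5/2 + 11*v^4/4 + 31*v^3/8 - 19*v^2/16 - 13*v/4 + 5/4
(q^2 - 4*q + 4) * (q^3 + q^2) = q^5 - 3*q^4 + 4*q^2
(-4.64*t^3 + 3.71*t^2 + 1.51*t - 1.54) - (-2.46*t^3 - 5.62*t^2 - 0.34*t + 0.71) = -2.18*t^3 + 9.33*t^2 + 1.85*t - 2.25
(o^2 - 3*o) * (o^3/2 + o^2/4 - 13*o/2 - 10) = o^5/2 - 5*o^4/4 - 29*o^3/4 + 19*o^2/2 + 30*o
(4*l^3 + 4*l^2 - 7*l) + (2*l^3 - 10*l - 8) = 6*l^3 + 4*l^2 - 17*l - 8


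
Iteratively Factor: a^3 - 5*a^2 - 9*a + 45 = (a - 5)*(a^2 - 9) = (a - 5)*(a - 3)*(a + 3)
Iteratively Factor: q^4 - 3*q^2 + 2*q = (q)*(q^3 - 3*q + 2) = q*(q - 1)*(q^2 + q - 2) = q*(q - 1)*(q + 2)*(q - 1)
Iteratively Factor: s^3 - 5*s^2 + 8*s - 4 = (s - 2)*(s^2 - 3*s + 2) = (s - 2)^2*(s - 1)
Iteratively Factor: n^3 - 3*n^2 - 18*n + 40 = (n - 5)*(n^2 + 2*n - 8) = (n - 5)*(n - 2)*(n + 4)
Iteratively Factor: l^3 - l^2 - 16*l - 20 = (l + 2)*(l^2 - 3*l - 10) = (l - 5)*(l + 2)*(l + 2)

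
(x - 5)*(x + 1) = x^2 - 4*x - 5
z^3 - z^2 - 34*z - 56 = (z - 7)*(z + 2)*(z + 4)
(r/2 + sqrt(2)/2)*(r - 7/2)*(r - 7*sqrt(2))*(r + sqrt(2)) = r^4/2 - 5*sqrt(2)*r^3/2 - 7*r^3/4 - 13*r^2 + 35*sqrt(2)*r^2/4 - 7*sqrt(2)*r + 91*r/2 + 49*sqrt(2)/2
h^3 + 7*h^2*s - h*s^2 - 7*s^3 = (h - s)*(h + s)*(h + 7*s)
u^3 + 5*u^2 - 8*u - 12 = (u - 2)*(u + 1)*(u + 6)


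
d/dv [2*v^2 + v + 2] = 4*v + 1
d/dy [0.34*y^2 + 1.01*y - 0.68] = 0.68*y + 1.01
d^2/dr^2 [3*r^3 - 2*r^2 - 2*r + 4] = 18*r - 4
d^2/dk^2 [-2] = 0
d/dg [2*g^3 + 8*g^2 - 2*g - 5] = 6*g^2 + 16*g - 2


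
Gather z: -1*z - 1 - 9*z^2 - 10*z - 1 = -9*z^2 - 11*z - 2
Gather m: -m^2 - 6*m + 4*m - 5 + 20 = -m^2 - 2*m + 15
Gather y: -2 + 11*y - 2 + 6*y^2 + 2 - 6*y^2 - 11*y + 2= 0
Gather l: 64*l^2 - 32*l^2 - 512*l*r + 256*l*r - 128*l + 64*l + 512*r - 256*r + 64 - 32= 32*l^2 + l*(-256*r - 64) + 256*r + 32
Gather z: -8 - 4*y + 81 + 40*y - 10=36*y + 63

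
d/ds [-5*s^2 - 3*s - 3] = -10*s - 3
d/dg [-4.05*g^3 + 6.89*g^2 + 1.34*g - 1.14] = -12.15*g^2 + 13.78*g + 1.34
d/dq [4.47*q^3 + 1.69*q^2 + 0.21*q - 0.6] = 13.41*q^2 + 3.38*q + 0.21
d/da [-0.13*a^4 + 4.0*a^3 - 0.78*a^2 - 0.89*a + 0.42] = -0.52*a^3 + 12.0*a^2 - 1.56*a - 0.89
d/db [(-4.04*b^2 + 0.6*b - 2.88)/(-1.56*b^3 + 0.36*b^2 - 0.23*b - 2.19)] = (-6.3024*b^4 + 1.872*b^3 - 12.7652*b^2 + 19.7688*b - 1.9764)/(2.4336*b^6 - 1.1232*b^5 + 0.8472*b^4 + 6.6672*b^3 - 1.5239*b^2 + 1.0074*b + 4.7961)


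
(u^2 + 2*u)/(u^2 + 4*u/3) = 3*(u + 2)/(3*u + 4)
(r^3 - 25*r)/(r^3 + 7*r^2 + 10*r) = (r - 5)/(r + 2)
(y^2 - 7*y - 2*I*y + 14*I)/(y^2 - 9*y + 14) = (y - 2*I)/(y - 2)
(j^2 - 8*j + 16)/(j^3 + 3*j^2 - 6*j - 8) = (j^2 - 8*j + 16)/(j^3 + 3*j^2 - 6*j - 8)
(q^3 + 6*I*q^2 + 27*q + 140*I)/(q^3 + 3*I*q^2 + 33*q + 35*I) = (q + 4*I)/(q + I)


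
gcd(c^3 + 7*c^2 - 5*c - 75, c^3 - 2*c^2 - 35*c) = c + 5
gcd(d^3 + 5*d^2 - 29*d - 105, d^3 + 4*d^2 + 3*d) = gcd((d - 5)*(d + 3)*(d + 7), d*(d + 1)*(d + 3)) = d + 3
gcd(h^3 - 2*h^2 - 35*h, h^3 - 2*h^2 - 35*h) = h^3 - 2*h^2 - 35*h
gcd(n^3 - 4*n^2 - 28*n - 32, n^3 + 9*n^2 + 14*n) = n + 2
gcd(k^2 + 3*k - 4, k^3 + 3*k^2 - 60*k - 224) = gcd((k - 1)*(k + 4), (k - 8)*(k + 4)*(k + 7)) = k + 4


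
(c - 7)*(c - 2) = c^2 - 9*c + 14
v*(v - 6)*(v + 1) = v^3 - 5*v^2 - 6*v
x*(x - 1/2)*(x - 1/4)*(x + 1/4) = x^4 - x^3/2 - x^2/16 + x/32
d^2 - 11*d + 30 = (d - 6)*(d - 5)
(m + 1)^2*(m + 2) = m^3 + 4*m^2 + 5*m + 2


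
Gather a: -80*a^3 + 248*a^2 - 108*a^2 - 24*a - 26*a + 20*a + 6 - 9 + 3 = -80*a^3 + 140*a^2 - 30*a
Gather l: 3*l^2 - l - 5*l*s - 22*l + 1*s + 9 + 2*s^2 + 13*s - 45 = 3*l^2 + l*(-5*s - 23) + 2*s^2 + 14*s - 36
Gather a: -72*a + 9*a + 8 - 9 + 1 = -63*a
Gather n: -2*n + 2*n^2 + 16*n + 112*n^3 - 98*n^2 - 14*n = 112*n^3 - 96*n^2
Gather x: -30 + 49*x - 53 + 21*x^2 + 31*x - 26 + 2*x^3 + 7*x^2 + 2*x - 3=2*x^3 + 28*x^2 + 82*x - 112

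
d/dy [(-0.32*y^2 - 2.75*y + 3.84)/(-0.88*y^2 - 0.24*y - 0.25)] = (-2.3432*y^2 + 6.9184*y + 1.6091)/(0.7744*y^4 + 0.4224*y^3 + 0.4976*y^2 + 0.12*y + 0.0625)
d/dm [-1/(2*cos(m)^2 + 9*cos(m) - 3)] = -(4*cos(m) + 9)*sin(m)/(9*cos(m) + cos(2*m) - 2)^2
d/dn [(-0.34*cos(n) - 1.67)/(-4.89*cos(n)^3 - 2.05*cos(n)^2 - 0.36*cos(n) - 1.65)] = (3.3252*cos(n)^3 + 25.1959*cos(n)^2 + 6.847*cos(n) + 0.0401999999999999)*sin(n)/(23.9121*cos(n)^6 + 20.049*cos(n)^5 + 7.7233*cos(n)^4 + 17.613*cos(n)^3 + 6.8946*cos(n)^2 + 1.188*cos(n) + 2.7225)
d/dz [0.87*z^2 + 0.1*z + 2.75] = 1.74*z + 0.1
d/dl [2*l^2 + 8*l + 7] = 4*l + 8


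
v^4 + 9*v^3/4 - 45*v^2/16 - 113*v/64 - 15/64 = (v - 5/4)*(v + 1/4)^2*(v + 3)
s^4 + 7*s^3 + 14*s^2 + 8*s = s*(s + 1)*(s + 2)*(s + 4)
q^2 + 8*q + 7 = (q + 1)*(q + 7)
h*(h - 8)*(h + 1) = h^3 - 7*h^2 - 8*h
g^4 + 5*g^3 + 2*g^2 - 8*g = g*(g - 1)*(g + 2)*(g + 4)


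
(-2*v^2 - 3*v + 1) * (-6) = 12*v^2 + 18*v - 6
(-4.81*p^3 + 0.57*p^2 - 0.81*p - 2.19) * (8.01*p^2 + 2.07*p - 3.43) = -38.5281*p^5 - 5.391*p^4 + 11.1901*p^3 - 21.1737*p^2 - 1.755*p + 7.5117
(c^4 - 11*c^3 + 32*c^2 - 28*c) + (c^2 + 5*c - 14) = c^4 - 11*c^3 + 33*c^2 - 23*c - 14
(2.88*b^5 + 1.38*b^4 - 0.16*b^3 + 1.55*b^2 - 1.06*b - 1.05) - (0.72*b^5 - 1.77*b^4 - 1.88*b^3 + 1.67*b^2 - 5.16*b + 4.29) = 2.16*b^5 + 3.15*b^4 + 1.72*b^3 - 0.12*b^2 + 4.1*b - 5.34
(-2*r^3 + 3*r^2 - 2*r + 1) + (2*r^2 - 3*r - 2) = -2*r^3 + 5*r^2 - 5*r - 1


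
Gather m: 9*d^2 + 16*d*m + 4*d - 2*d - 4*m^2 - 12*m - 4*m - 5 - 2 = 9*d^2 + 2*d - 4*m^2 + m*(16*d - 16) - 7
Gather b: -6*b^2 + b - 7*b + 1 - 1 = -6*b^2 - 6*b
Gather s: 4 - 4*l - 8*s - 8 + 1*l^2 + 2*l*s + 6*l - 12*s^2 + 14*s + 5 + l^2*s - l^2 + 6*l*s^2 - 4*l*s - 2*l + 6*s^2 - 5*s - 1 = s^2*(6*l - 6) + s*(l^2 - 2*l + 1)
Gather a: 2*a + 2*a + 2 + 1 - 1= 4*a + 2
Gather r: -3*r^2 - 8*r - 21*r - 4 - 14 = -3*r^2 - 29*r - 18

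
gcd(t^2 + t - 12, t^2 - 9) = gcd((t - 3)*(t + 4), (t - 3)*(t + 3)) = t - 3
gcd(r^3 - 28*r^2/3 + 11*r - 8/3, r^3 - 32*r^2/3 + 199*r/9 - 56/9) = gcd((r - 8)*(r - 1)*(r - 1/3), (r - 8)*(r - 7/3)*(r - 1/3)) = r^2 - 25*r/3 + 8/3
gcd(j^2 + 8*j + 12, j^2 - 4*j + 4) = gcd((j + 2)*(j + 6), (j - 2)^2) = 1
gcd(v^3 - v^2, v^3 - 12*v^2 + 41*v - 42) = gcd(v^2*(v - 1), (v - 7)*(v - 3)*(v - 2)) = 1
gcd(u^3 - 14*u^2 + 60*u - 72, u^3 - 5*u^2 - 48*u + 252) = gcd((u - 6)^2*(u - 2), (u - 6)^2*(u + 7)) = u^2 - 12*u + 36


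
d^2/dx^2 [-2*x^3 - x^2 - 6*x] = -12*x - 2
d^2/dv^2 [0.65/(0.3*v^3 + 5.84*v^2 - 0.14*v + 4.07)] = (-(1.17*v + 7.592)*(0.3*v^3 + 5.84*v^2 - 0.14*v + 4.07) + 0.65*(0.9*v^2 + 11.68*v - 0.14)*(1.8*v^2 + 23.36*v - 0.28))/(0.3*v^3 + 5.84*v^2 - 0.14*v + 4.07)^3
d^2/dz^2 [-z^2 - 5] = -2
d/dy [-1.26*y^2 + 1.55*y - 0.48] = 1.55 - 2.52*y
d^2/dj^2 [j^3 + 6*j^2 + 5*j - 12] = 6*j + 12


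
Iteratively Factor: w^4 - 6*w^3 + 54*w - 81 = (w + 3)*(w^3 - 9*w^2 + 27*w - 27) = (w - 3)*(w + 3)*(w^2 - 6*w + 9) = (w - 3)^2*(w + 3)*(w - 3)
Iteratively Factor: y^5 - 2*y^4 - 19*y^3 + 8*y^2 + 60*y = (y)*(y^4 - 2*y^3 - 19*y^2 + 8*y + 60) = y*(y - 5)*(y^3 + 3*y^2 - 4*y - 12) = y*(y - 5)*(y + 2)*(y^2 + y - 6) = y*(y - 5)*(y + 2)*(y + 3)*(y - 2)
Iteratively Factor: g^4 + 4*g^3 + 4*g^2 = (g)*(g^3 + 4*g^2 + 4*g) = g*(g + 2)*(g^2 + 2*g) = g^2*(g + 2)*(g + 2)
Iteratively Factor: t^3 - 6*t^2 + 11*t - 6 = (t - 3)*(t^2 - 3*t + 2) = (t - 3)*(t - 1)*(t - 2)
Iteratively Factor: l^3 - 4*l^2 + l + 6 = (l - 3)*(l^2 - l - 2) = (l - 3)*(l - 2)*(l + 1)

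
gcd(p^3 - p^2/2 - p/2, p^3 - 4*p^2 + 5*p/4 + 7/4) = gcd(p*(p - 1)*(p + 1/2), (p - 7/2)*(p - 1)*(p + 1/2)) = p^2 - p/2 - 1/2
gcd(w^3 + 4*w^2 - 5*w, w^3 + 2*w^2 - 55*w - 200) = w + 5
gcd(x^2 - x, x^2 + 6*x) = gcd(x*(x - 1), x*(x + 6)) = x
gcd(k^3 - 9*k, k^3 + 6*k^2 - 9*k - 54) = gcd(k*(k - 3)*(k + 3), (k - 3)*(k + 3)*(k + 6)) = k^2 - 9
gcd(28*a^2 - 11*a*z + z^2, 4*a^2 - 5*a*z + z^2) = -4*a + z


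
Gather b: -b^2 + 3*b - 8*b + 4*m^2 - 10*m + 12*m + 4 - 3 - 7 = -b^2 - 5*b + 4*m^2 + 2*m - 6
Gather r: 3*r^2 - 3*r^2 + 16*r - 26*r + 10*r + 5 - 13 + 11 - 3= 0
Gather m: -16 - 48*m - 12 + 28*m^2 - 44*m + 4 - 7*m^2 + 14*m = 21*m^2 - 78*m - 24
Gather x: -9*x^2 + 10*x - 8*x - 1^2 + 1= -9*x^2 + 2*x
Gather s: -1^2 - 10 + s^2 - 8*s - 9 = s^2 - 8*s - 20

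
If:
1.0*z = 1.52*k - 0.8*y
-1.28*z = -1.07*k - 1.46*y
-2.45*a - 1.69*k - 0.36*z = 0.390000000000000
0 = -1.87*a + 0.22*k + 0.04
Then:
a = -0.00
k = -0.18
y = -0.06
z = -0.23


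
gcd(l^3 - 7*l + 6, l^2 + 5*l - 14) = l - 2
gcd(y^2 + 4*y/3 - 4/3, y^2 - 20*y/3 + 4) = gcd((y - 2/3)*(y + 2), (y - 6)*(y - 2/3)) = y - 2/3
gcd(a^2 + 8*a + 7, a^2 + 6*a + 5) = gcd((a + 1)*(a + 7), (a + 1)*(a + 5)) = a + 1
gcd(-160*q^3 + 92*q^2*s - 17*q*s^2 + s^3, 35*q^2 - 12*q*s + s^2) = 5*q - s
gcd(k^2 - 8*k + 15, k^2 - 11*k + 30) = k - 5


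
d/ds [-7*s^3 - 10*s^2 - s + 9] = -21*s^2 - 20*s - 1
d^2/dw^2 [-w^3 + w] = -6*w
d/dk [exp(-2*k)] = -2*exp(-2*k)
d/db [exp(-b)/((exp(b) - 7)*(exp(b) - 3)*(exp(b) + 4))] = 2*(-2*exp(3*b) + 9*exp(2*b) + 19*exp(b) - 42)*exp(-b)/(exp(6*b) - 12*exp(5*b) - 2*exp(4*b) + 396*exp(3*b) - 647*exp(2*b) - 3192*exp(b) + 7056)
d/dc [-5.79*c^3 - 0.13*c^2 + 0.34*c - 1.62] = -17.37*c^2 - 0.26*c + 0.34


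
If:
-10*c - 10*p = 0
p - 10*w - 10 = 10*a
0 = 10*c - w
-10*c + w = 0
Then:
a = -101*w/100 - 1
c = w/10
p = -w/10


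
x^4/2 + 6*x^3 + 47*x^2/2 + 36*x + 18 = (x/2 + 1)*(x + 1)*(x + 3)*(x + 6)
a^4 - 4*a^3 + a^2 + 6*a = a*(a - 3)*(a - 2)*(a + 1)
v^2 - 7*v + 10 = (v - 5)*(v - 2)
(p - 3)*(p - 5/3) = p^2 - 14*p/3 + 5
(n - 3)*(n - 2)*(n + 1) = n^3 - 4*n^2 + n + 6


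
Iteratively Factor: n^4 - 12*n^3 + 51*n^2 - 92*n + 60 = (n - 2)*(n^3 - 10*n^2 + 31*n - 30) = (n - 2)^2*(n^2 - 8*n + 15) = (n - 3)*(n - 2)^2*(n - 5)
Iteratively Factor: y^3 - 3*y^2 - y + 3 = (y - 1)*(y^2 - 2*y - 3) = (y - 1)*(y + 1)*(y - 3)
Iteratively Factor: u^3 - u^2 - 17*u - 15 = (u + 3)*(u^2 - 4*u - 5) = (u - 5)*(u + 3)*(u + 1)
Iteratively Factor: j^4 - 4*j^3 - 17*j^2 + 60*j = (j - 3)*(j^3 - j^2 - 20*j) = (j - 5)*(j - 3)*(j^2 + 4*j) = (j - 5)*(j - 3)*(j + 4)*(j)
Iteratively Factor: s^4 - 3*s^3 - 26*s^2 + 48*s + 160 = (s - 4)*(s^3 + s^2 - 22*s - 40) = (s - 4)*(s + 4)*(s^2 - 3*s - 10) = (s - 4)*(s + 2)*(s + 4)*(s - 5)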